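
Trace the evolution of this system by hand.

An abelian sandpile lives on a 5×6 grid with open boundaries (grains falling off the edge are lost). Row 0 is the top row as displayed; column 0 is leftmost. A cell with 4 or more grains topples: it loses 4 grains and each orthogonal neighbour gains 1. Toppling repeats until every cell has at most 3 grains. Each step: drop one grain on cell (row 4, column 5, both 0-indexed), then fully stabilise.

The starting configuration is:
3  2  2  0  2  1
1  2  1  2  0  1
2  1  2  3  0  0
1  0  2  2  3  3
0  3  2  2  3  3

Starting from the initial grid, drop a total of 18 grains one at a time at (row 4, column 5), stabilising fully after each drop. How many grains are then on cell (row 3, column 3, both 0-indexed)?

step 0: 3  2  2  0  2  1
1  2  1  2  0  1
2  1  2  3  0  0
1  0  2  2  3  3
0  3  2  2  3  3
step 1: 3  2  2  0  2  1
1  2  1  2  0  1
2  1  2  3  1  1
1  0  2  3  1  1
0  3  2  3  1  2
step 2: 3  2  2  0  2  1
1  2  1  2  0  1
2  1  2  3  1  1
1  0  2  3  1  1
0  3  2  3  1  3
step 3: 3  2  2  0  2  1
1  2  1  2  0  1
2  1  2  3  1  1
1  0  2  3  1  2
0  3  2  3  2  0
step 4: 3  2  2  0  2  1
1  2  1  2  0  1
2  1  2  3  1  1
1  0  2  3  1  2
0  3  2  3  2  1
step 5: 3  2  2  0  2  1
1  2  1  2  0  1
2  1  2  3  1  1
1  0  2  3  1  2
0  3  2  3  2  2
step 6: 3  2  2  0  2  1
1  2  1  2  0  1
2  1  2  3  1  1
1  0  2  3  1  2
0  3  2  3  2  3
step 7: 3  2  2  0  2  1
1  2  1  2  0  1
2  1  2  3  1  1
1  0  2  3  1  3
0  3  2  3  3  0
step 8: 3  2  2  0  2  1
1  2  1  2  0  1
2  1  2  3  1  1
1  0  2  3  1  3
0  3  2  3  3  1
step 9: 3  2  2  0  2  1
1  2  1  2  0  1
2  1  2  3  1  1
1  0  2  3  1  3
0  3  2  3  3  2
step 10: 3  2  2  0  2  1
1  2  1  2  0  1
2  1  2  3  1  1
1  0  2  3  1  3
0  3  2  3  3  3
step 11: 3  2  2  0  2  1
1  2  1  3  0  1
2  1  3  0  3  2
1  0  3  2  0  1
0  3  3  1  2  2
step 12: 3  2  2  0  2  1
1  2  1  3  0  1
2  1  3  0  3  2
1  0  3  2  0  1
0  3  3  1  2  3
step 13: 3  2  2  0  2  1
1  2  1  3  0  1
2  1  3  0  3  2
1  0  3  2  0  2
0  3  3  1  3  0
step 14: 3  2  2  0  2  1
1  2  1  3  0  1
2  1  3  0  3  2
1  0  3  2  0  2
0  3  3  1  3  1
step 15: 3  2  2  0  2  1
1  2  1  3  0  1
2  1  3  0  3  2
1  0  3  2  0  2
0  3  3  1  3  2
step 16: 3  2  2  0  2  1
1  2  1  3  0  1
2  1  3  0  3  2
1  0  3  2  0  2
0  3  3  1  3  3
step 17: 3  2  2  0  2  1
1  2  1  3  0  1
2  1  3  0  3  2
1  0  3  2  1  3
0  3  3  2  0  1
step 18: 3  2  2  0  2  1
1  2  1  3  0  1
2  1  3  0  3  2
1  0  3  2  1  3
0  3  3  2  0  2

2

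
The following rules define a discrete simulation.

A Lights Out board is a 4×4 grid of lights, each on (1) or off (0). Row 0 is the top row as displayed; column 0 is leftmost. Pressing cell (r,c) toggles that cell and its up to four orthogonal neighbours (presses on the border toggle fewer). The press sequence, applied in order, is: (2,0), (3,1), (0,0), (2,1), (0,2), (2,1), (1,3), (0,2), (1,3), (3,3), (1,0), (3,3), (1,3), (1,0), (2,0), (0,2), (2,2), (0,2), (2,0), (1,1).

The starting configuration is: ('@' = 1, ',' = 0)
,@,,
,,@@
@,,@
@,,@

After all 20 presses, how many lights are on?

10

k=0  ,@,,
,,@@
@,,@
@,,@
k=1  ,@,,
@,@@
,@,@
,,,@
k=2  ,@,,
@,@@
,,,@
@@@@
k=3  @,,,
,,@@
,,,@
@@@@
k=4  @,,,
,@@@
@@@@
@,@@
k=5  @@@@
,@,@
@@@@
@,@@
k=6  @@@@
,,,@
,,,@
@@@@
k=7  @@@,
,,@,
,,,,
@@@@
k=8  @,,@
,,,,
,,,,
@@@@
k=9  @,,,
,,@@
,,,@
@@@@
k=10  @,,,
,,@@
,,,,
@@,,
k=11  ,,,,
@@@@
@,,,
@@,,
k=12  ,,,,
@@@@
@,,@
@@@@
k=13  ,,,@
@@,,
@,,,
@@@@
k=14  @,,@
,,,,
,,,,
@@@@
k=15  @,,@
@,,,
@@,,
,@@@
k=16  @@@,
@,@,
@@,,
,@@@
k=17  @@@,
@,,,
@,@@
,@,@
k=18  @,,@
@,@,
@,@@
,@,@
k=19  @,,@
,,@,
,@@@
@@,@
k=20  @@,@
@@,,
,,@@
@@,@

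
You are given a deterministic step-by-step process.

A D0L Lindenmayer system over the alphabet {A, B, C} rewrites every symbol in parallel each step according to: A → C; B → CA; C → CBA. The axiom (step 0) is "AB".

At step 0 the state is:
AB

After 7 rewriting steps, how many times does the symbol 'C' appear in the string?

[0] AB
[1] CCA
[2] CBACBAC
[3] CBACACCBACACCBA
[4] CBACACCBACCBACBACACCBACCBACBACAC
[5] CBACACCBACCBACBACACCBACBACACCBACACCBACCBACBACACCBACBACACCBACACCBACCBA
[6] CBACACCBACCBACBACACCBACBACACCBACACCBACCBACBACACCBACACCBACC…ACACCBACCBACBACACCBACACCBACCBACBACACCBACCBACBACACCBACBACAC  (len 148)
[7] CBACACCBACCBACBACACCBACBACACCBACACCBACCBACBACACCBACACCBACC…ACACCBACCBACBACACCBACBACACCBACACCBACCBACBACACCBACACCBACCBA  (len 318)

148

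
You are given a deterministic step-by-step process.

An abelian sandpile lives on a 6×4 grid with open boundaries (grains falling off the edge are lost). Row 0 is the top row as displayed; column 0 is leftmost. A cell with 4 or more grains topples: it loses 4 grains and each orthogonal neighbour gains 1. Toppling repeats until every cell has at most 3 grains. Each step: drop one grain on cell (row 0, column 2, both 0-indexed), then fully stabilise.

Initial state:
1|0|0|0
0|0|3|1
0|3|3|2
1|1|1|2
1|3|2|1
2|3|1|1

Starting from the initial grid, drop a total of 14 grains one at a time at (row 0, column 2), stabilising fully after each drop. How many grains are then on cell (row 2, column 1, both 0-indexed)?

0

k=0  1|0|0|0
0|0|3|1
0|3|3|2
1|1|1|2
1|3|2|1
2|3|1|1
k=1  1|0|1|0
0|0|3|1
0|3|3|2
1|1|1|2
1|3|2|1
2|3|1|1
k=2  1|0|2|0
0|0|3|1
0|3|3|2
1|1|1|2
1|3|2|1
2|3|1|1
k=3  1|0|3|0
0|0|3|1
0|3|3|2
1|1|1|2
1|3|2|1
2|3|1|1
k=4  1|1|1|1
0|2|1|2
1|0|1|3
1|2|2|2
1|3|2|1
2|3|1|1
k=5  1|1|2|1
0|2|1|2
1|0|1|3
1|2|2|2
1|3|2|1
2|3|1|1
k=6  1|1|3|1
0|2|1|2
1|0|1|3
1|2|2|2
1|3|2|1
2|3|1|1
k=7  1|2|0|2
0|2|2|2
1|0|1|3
1|2|2|2
1|3|2|1
2|3|1|1
k=8  1|2|1|2
0|2|2|2
1|0|1|3
1|2|2|2
1|3|2|1
2|3|1|1
k=9  1|2|2|2
0|2|2|2
1|0|1|3
1|2|2|2
1|3|2|1
2|3|1|1
k=10  1|2|3|2
0|2|2|2
1|0|1|3
1|2|2|2
1|3|2|1
2|3|1|1
k=11  1|3|0|3
0|2|3|2
1|0|1|3
1|2|2|2
1|3|2|1
2|3|1|1
k=12  1|3|1|3
0|2|3|2
1|0|1|3
1|2|2|2
1|3|2|1
2|3|1|1
k=13  1|3|2|3
0|2|3|2
1|0|1|3
1|2|2|2
1|3|2|1
2|3|1|1
k=14  1|3|3|3
0|2|3|2
1|0|1|3
1|2|2|2
1|3|2|1
2|3|1|1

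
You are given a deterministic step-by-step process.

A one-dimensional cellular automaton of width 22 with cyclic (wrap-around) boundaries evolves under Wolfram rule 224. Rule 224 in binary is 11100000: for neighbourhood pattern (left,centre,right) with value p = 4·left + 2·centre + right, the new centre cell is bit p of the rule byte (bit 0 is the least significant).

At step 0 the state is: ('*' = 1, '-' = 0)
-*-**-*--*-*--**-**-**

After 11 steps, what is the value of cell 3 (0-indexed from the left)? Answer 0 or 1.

0

step 0: -*-**-*--*-*--**-**-**
step 1: *-*-**----*----**-**-*
step 2: **-*-*----------**-**-
step 3: -**-*------------**-**
step 4: *-**--------------**-*
step 5: **-*---------------**-
step 6: -**-----------------**
step 7: *-*------------------*
step 8: **--------------------
step 9: -*--------------------
step 10: ----------------------
step 11: ----------------------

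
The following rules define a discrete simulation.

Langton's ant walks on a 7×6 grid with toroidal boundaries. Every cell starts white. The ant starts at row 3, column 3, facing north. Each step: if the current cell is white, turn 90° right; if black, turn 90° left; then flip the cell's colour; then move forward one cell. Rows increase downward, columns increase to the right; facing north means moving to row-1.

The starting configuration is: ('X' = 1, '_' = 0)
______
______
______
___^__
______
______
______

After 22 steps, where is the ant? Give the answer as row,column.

0) ______
______
______
___^__
______
______
______
1) ______
______
______
___X>_
______
______
______
2) ______
______
______
___XX_
____v_
______
______
3) ______
______
______
___XX_
___<X_
______
______
4) ______
______
______
___^X_
___XX_
______
______
5) ______
______
______
__<_X_
___XX_
______
______
6) ______
______
__^___
__X_X_
___XX_
______
______
7) ______
______
__X>__
__X_X_
___XX_
______
______
8) ______
______
__XX__
__XvX_
___XX_
______
______
9) ______
______
__XX__
__<XX_
___XX_
______
______
10) ______
______
__XX__
___XX_
__vXX_
______
______
11) ______
______
__XX__
___XX_
_<XXX_
______
______
12) ______
______
__XX__
_^_XX_
_XXXX_
______
______
13) ______
______
__XX__
_X>XX_
_XXXX_
______
______
14) ______
______
__XX__
_XXXX_
_XvXX_
______
______
15) ______
______
__XX__
_XXXX_
_X_>X_
______
______
16) ______
______
__XX__
_XX^X_
_X__X_
______
______
17) ______
______
__XX__
_X<_X_
_X__X_
______
______
18) ______
______
__XX__
_X__X_
_Xv_X_
______
______
19) ______
______
__XX__
_X__X_
_<X_X_
______
______
20) ______
______
__XX__
_X__X_
__X_X_
_v____
______
21) ______
______
__XX__
_X__X_
__X_X_
<X____
______
22) ______
______
__XX__
_X__X_
^_X_X_
XX____
______

4,0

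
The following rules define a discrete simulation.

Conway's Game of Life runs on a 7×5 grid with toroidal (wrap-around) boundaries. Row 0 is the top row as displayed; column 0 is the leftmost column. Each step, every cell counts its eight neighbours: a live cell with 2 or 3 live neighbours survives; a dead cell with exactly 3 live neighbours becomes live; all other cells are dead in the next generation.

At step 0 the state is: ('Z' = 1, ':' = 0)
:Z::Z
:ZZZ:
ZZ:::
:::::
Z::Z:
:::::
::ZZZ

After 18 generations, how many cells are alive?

4

[0] :Z::Z
:ZZZ:
ZZ:::
:::::
Z::Z:
:::::
::ZZZ
[1] :Z::Z
:::ZZ
ZZ:::
ZZ::Z
:::::
::Z::
Z:ZZZ
[2] :Z:::
:ZZZZ
:ZZZ:
:Z::Z
ZZ:::
:ZZ:Z
Z:Z:Z
[3] :::::
::::Z
:::::
:::ZZ
:::ZZ
::Z:Z
::Z:Z
[4] :::Z:
:::::
:::ZZ
:::ZZ
Z:Z::
Z:Z:Z
:::::
[5] :::::
:::ZZ
:::ZZ
Z:Z::
Z:Z::
Z::ZZ
:::ZZ
[6] :::::
:::ZZ
Z:Z::
Z:Z::
Z:Z::
ZZZ::
Z::Z:
[7] :::Z:
:::ZZ
Z:Z::
Z:ZZZ
Z:ZZZ
Z:ZZ:
Z:Z:Z
[8] Z:Z::
::ZZZ
Z:Z::
:::::
:::::
:::::
Z:Z::
[9] Z:Z::
Z:Z:Z
:ZZ:Z
:::::
:::::
:::::
:::::
[10] Z::ZZ
::Z:Z
:ZZ:Z
:::::
:::::
:::::
:::::
[11] Z::ZZ
::Z::
ZZZ::
:::::
:::::
:::::
::::Z
[12] Z::ZZ
::Z::
:ZZ::
:Z:::
:::::
:::::
Z::ZZ
[13] ZZZ::
Z:Z:Z
:ZZ::
:ZZ::
:::::
::::Z
Z::Z:
[14] ::Z::
::::Z
:::::
:ZZ::
:::::
::::Z
Z:ZZ:
[15] :ZZ:Z
:::::
:::::
:::::
:::::
:::ZZ
:ZZZZ
[16] :Z::Z
:::::
:::::
:::::
:::::
Z:::Z
:Z:::
[17] Z::::
:::::
:::::
:::::
:::::
Z::::
:Z::Z
[18] Z::::
:::::
:::::
:::::
:::::
Z::::
:Z::Z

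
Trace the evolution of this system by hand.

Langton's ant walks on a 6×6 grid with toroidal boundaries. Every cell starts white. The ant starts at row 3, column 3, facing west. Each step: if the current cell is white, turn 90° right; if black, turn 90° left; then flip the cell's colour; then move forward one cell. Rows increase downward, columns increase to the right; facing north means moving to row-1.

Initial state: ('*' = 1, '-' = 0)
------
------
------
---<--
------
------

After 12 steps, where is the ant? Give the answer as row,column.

5,3

t=0: ------
------
------
---<--
------
------
t=1: ------
------
---^--
---*--
------
------
t=2: ------
------
---*>-
---*--
------
------
t=3: ------
------
---**-
---*v-
------
------
t=4: ------
------
---**-
---<*-
------
------
t=5: ------
------
---**-
----*-
---v--
------
t=6: ------
------
---**-
----*-
--<*--
------
t=7: ------
------
---**-
--^-*-
--**--
------
t=8: ------
------
---**-
--*>*-
--**--
------
t=9: ------
------
---**-
--***-
--*v--
------
t=10: ------
------
---**-
--***-
--*->-
------
t=11: ------
------
---**-
--***-
--*-*-
----v-
t=12: ------
------
---**-
--***-
--*-*-
---<*-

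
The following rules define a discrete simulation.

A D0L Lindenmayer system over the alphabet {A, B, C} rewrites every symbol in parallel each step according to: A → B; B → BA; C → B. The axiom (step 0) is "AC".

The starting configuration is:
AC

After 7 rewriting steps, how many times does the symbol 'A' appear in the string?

0) AC
1) BB
2) BABA
3) BABBAB
4) BABBABABBA
5) BABBABABBABBABAB
6) BABBABABBABBABABBABABBABBA
7) BABBABABBABBABABBABABBABBABABBABBABABBABAB

16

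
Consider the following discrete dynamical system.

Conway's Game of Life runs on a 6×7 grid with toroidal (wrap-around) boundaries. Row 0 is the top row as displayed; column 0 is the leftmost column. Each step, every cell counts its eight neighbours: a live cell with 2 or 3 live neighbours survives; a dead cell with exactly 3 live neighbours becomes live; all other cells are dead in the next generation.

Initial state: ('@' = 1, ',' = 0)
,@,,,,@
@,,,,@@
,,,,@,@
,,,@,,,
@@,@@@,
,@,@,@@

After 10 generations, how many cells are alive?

4

step 0: ,@,,,,@
@,,,,@@
,,,,@,@
,,,@,,,
@@,@@@,
,@,@,@@
step 1: ,@@,@,,
,,,,,,,
@,,,@,@
@,@@,,@
@@,@,@,
,@,@,,,
step 2: ,@@@,,,
@@,@,@,
@@,@,@@
,,@@,,,
,,,@,,,
,,,@,,,
step 3: @@,@,,,
,,,@,@,
,,,@,@,
@@,@,,@
,,,@@,,
,,,@@,,
step 4: ,,,@,,,
,,,@,,@
@,,@,@,
@,,@,@@
@,,,,@,
,,,,,,,
step 5: ,,,,,,,
,,@@,,@
@,@@,@,
@@,,,@,
@,,,@@,
,,,,,,,
step 6: ,,,,,,,
,@@@@,@
@,,@,@,
@,@@,@,
@@,,@@,
,,,,,,,
step 7: ,,@@,,,
@@@@@@@
@,,,,@,
@,@@,@,
@@@@@@,
,,,,,,,
step 8: @,,,,@@
@,,,,@,
,,,,,,,
@,,,,@,
@,,,,@,
,,,,,,,
step 9: @,,,,@,
@,,,,@,
,,,,,,,
,,,,,,,
,,,,,,,
@,,,,@,
step 10: @@,,@@,
,,,,,,,
,,,,,,,
,,,,,,,
,,,,,,,
,,,,,,,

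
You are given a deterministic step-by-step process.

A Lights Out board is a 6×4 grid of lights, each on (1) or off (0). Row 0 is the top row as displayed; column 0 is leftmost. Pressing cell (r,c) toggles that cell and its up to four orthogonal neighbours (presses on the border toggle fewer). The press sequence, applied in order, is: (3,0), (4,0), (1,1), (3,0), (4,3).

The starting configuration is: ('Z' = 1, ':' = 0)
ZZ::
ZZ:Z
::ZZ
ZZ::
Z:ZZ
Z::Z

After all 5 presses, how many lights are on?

k=0  ZZ::
ZZ:Z
::ZZ
ZZ::
Z:ZZ
Z::Z
k=1  ZZ::
ZZ:Z
Z:ZZ
::::
::ZZ
Z::Z
k=2  ZZ::
ZZ:Z
Z:ZZ
Z:::
ZZZZ
:::Z
k=3  Z:::
::ZZ
ZZZZ
Z:::
ZZZZ
:::Z
k=4  Z:::
::ZZ
:ZZZ
:Z::
:ZZZ
:::Z
k=5  Z:::
::ZZ
:ZZZ
:Z:Z
:Z::
::::

9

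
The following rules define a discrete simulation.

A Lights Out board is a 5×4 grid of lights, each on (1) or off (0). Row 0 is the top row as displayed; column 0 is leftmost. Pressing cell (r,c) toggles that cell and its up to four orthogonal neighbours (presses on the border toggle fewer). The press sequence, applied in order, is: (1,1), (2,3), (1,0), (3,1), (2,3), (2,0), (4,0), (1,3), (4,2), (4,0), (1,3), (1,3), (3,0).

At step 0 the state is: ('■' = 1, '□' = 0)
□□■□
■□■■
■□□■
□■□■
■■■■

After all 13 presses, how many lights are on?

10

t=0: □□■□
■□■■
■□□■
□■□■
■■■■
t=1: □■■□
□■□■
■■□■
□■□■
■■■■
t=2: □■■□
□■□□
■■■□
□■□□
■■■■
t=3: ■■■□
■□□□
□■■□
□■□□
■■■■
t=4: ■■■□
■□□□
□□■□
■□■□
■□■■
t=5: ■■■□
■□□■
□□□■
■□■■
■□■■
t=6: ■■■□
□□□■
■■□■
□□■■
■□■■
t=7: ■■■□
□□□■
■■□■
■□■■
□■■■
t=8: ■■■■
□□■□
■■□□
■□■■
□■■■
t=9: ■■■■
□□■□
■■□□
■□□■
□□□□
t=10: ■■■■
□□■□
■■□□
□□□■
■■□□
t=11: ■■■□
□□□■
■■□■
□□□■
■■□□
t=12: ■■■■
□□■□
■■□□
□□□■
■■□□
t=13: ■■■■
□□■□
□■□□
■■□■
□■□□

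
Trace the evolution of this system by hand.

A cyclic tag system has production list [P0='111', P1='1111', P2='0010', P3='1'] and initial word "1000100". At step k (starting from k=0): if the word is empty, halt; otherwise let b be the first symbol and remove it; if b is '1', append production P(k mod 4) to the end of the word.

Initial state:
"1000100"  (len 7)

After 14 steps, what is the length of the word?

19

0) "1000100"  (len 7)
1) "000100111"  (len 9)
2) "00100111"  (len 8)
3) "0100111"  (len 7)
4) "100111"  (len 6)
5) "00111111"  (len 8)
6) "0111111"  (len 7)
7) "111111"  (len 6)
8) "111111"  (len 6)
9) "11111111"  (len 8)
10) "11111111111"  (len 11)
11) "11111111110010"  (len 14)
12) "11111111100101"  (len 14)
13) "1111111100101111"  (len 16)
14) "1111111001011111111"  (len 19)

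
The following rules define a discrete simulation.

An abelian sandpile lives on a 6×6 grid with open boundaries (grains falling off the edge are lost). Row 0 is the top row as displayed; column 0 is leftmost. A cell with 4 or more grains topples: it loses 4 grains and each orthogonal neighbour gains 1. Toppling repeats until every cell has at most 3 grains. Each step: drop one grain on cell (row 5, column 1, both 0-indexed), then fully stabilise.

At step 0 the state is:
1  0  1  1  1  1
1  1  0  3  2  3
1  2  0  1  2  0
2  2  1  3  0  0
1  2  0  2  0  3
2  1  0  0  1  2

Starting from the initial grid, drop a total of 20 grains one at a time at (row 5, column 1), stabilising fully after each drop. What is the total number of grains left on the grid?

0) 1  0  1  1  1  1
1  1  0  3  2  3
1  2  0  1  2  0
2  2  1  3  0  0
1  2  0  2  0  3
2  1  0  0  1  2
1) 1  0  1  1  1  1
1  1  0  3  2  3
1  2  0  1  2  0
2  2  1  3  0  0
1  2  0  2  0  3
2  2  0  0  1  2
2) 1  0  1  1  1  1
1  1  0  3  2  3
1  2  0  1  2  0
2  2  1  3  0  0
1  2  0  2  0  3
2  3  0  0  1  2
3) 1  0  1  1  1  1
1  1  0  3  2  3
1  2  0  1  2  0
2  2  1  3  0  0
1  3  0  2  0  3
3  0  1  0  1  2
4) 1  0  1  1  1  1
1  1  0  3  2  3
1  2  0  1  2  0
2  2  1  3  0  0
1  3  0  2  0  3
3  1  1  0  1  2
5) 1  0  1  1  1  1
1  1  0  3  2  3
1  2  0  1  2  0
2  2  1  3  0  0
1  3  0  2  0  3
3  2  1  0  1  2
6) 1  0  1  1  1  1
1  1  0  3  2  3
1  2  0  1  2  0
2  2  1  3  0  0
1  3  0  2  0  3
3  3  1  0  1  2
7) 1  0  1  1  1  1
1  1  0  3  2  3
1  2  0  1  2  0
2  3  1  3  0  0
3  0  1  2  0  3
0  2  2  0  1  2
8) 1  0  1  1  1  1
1  1  0  3  2  3
1  2  0  1  2  0
2  3  1  3  0  0
3  0  1  2  0  3
0  3  2  0  1  2
9) 1  0  1  1  1  1
1  1  0  3  2  3
1  2  0  1  2  0
2  3  1  3  0  0
3  1  1  2  0  3
1  0  3  0  1  2
10) 1  0  1  1  1  1
1  1  0  3  2  3
1  2  0  1  2  0
2  3  1  3  0  0
3  1  1  2  0  3
1  1  3  0  1  2
11) 1  0  1  1  1  1
1  1  0  3  2  3
1  2  0  1  2  0
2  3  1  3  0  0
3  1  1  2  0  3
1  2  3  0  1  2
12) 1  0  1  1  1  1
1  1  0  3  2  3
1  2  0  1  2  0
2  3  1  3  0  0
3  1  1  2  0  3
1  3  3  0  1  2
13) 1  0  1  1  1  1
1  1  0  3  2  3
1  2  0  1  2  0
2  3  1  3  0  0
3  2  2  2  0  3
2  1  0  1  1  2
14) 1  0  1  1  1  1
1  1  0  3  2  3
1  2  0  1  2  0
2  3  1  3  0  0
3  2  2  2  0  3
2  2  0  1  1  2
15) 1  0  1  1  1  1
1  1  0  3  2  3
1  2  0  1  2  0
2  3  1  3  0  0
3  2  2  2  0  3
2  3  0  1  1  2
16) 1  0  1  1  1  1
1  1  0  3  2  3
1  2  0  1  2  0
2  3  1  3  0  0
3  3  2  2  0  3
3  0  1  1  1  2
17) 1  0  1  1  1  1
1  1  0  3  2  3
1  2  0  1  2  0
2  3  1  3  0  0
3  3  2  2  0  3
3  1  1  1  1  2
18) 1  0  1  1  1  1
1  1  0  3  2  3
1  2  0  1  2  0
2  3  1  3  0  0
3  3  2  2  0  3
3  2  1  1  1  2
19) 1  0  1  1  1  1
1  1  0  3  2  3
1  2  0  1  2  0
2  3  1  3  0  0
3  3  2  2  0  3
3  3  1  1  1  2
20) 1  0  1  1  1  1
1  1  0  3  2  3
2  3  0  1  2  0
0  1  2  3  0  0
2  2  3  2  0  3
1  2  2  1  1  2

50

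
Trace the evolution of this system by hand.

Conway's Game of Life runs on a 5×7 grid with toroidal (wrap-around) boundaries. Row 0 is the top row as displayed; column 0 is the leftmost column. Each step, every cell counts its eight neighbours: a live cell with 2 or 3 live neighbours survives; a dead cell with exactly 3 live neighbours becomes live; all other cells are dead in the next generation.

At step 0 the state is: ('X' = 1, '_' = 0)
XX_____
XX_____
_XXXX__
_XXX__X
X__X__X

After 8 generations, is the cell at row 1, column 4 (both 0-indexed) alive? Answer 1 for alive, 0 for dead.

step 0: XX_____
XX_____
_XXXX__
_XXX__X
X__X__X
step 1: __X____
___X___
____X__
_____XX
___X__X
step 2: __XX___
___X___
____XX_
____XXX
_____XX
step 3: __XXX__
__XX___
___X__X
_______
___X__X
step 4: ____X__
_______
__XX___
_______
__XXX__
step 5: ____X__
___X___
_______
____X__
___XX__
step 6: ____X__
_______
_______
___XX__
___XXX_
step 7: ___XXX_
_______
_______
___X_X_
_____X_
step 8: ____XX_
____X__
_______
____X__
___X_XX

1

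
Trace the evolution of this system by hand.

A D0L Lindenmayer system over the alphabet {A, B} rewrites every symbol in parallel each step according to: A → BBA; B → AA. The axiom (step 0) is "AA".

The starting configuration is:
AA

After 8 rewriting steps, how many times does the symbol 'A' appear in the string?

t=0: AA
t=1: BBABBA
t=2: AAAABBAAAAABBA
t=3: BBABBABBABBAAAAABBABBABBABBABBAAAAABBA
t=4: AAAABBAAAAABBAAAAABBAAAAABBABBABBABBABBAAAAABBAAAAABBAAAAABBAAAAABBAAAAABBABBABBABBABBAAAAABBA
t=5: BBABBABBABBAAAAABBABBABBABBABBAAAAABBABBABBABBABBAAAAABBAB…ABBAAAAABBAAAAABBAAAAABBAAAAABBAAAAABBABBABBABBABBAAAAABBA  (len 246)
t=6: AAAABBAAAAABBAAAAABBAAAAABBABBABBABBABBAAAAABBAAAAABBAAAAA…ABBAAAAABBAAAAABBAAAAABBAAAAABBAAAAABBABBABBABBABBAAAAABBA  (len 622)
t=7: BBABBABBABBAAAAABBABBABBABBABBAAAAABBABBABBABBABBAAAAABBAB…ABBAAAAABBAAAAABBAAAAABBAAAAABBAAAAABBABBABBABBABBAAAAABBA  (len 1606)
t=8: AAAABBAAAAABBAAAAABBAAAAABBABBABBABBABBAAAAABBAAAAABBAAAAA…ABBAAAAABBAAAAABBAAAAABBAAAAABBAAAAABBABBABBABBABBAAAAABBA  (len 4094)

2330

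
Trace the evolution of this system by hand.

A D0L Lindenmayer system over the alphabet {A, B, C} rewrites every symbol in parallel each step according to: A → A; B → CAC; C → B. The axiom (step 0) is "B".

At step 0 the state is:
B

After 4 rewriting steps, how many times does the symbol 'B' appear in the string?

t=0: B
t=1: CAC
t=2: BAB
t=3: CACACAC
t=4: BABABAB

4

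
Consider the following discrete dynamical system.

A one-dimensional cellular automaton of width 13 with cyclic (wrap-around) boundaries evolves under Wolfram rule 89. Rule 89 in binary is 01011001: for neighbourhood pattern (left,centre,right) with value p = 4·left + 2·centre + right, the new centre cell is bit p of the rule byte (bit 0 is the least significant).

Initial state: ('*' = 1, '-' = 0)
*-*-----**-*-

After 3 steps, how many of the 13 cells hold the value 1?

3

0) *-*-----**-*-
1) ---****-**---
2) **-*--*-*****
3) -*--*---*----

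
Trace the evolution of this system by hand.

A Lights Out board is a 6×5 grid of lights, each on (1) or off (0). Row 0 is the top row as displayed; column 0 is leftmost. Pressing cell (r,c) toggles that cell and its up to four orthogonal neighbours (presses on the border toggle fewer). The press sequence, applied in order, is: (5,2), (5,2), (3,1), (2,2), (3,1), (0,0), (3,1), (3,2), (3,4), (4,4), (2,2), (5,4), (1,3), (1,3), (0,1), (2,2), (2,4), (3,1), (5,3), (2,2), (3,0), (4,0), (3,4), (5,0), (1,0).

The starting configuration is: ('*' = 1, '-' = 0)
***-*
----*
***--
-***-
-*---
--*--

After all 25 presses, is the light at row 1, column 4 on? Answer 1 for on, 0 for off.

0

step 0: ***-*
----*
***--
-***-
-*---
--*--
step 1: ***-*
----*
***--
-***-
-**--
-*-*-
step 2: ***-*
----*
***--
-***-
-*---
--*--
step 3: ***-*
----*
*-*--
*--*-
-----
--*--
step 4: ***-*
--*-*
**-*-
*-**-
-----
--*--
step 5: ***-*
--*-*
*--*-
-*-*-
-*---
--*--
step 6: --*-*
*-*-*
*--*-
-*-*-
-*---
--*--
step 7: --*-*
*-*-*
**-*-
*-**-
-----
--*--
step 8: --*-*
*-*-*
****-
**---
--*--
--*--
step 9: --*-*
*-*-*
*****
**-**
--*-*
--*--
step 10: --*-*
*-*-*
*****
**-*-
--**-
--*-*
step 11: --*-*
*---*
*---*
****-
--**-
--*-*
step 12: --*-*
*---*
*---*
****-
--***
--**-
step 13: --***
*-**-
*--**
****-
--***
--**-
step 14: --*-*
*---*
*---*
****-
--***
--**-
step 15: **--*
**--*
*---*
****-
--***
--**-
step 16: **--*
***-*
*****
**-*-
--***
--**-
step 17: **--*
***--
***--
**-**
--***
--**-
step 18: **--*
***--
*-*--
--***
-****
--**-
step 19: **--*
***--
*-*--
--***
-**-*
----*
step 20: **--*
**---
**-*-
---**
-**-*
----*
step 21: **--*
**---
-*-*-
**-**
***-*
----*
step 22: **--*
**---
-*-*-
-*-**
--*-*
*---*
step 23: **--*
**---
-*-**
-*---
--*--
*---*
step 24: **--*
**---
-*-**
-*---
*-*--
-*--*
step 25: -*--*
-----
**-**
-*---
*-*--
-*--*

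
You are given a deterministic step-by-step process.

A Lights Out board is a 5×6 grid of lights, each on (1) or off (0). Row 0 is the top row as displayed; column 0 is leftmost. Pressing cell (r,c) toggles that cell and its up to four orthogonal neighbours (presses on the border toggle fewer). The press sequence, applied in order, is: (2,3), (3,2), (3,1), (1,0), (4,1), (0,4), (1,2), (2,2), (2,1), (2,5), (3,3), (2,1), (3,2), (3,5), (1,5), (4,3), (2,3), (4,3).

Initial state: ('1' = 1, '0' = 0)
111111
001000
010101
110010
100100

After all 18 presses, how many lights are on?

0) 111111
001000
010101
110010
100100
1) 111111
001100
011011
110110
100100
2) 111111
001100
010011
101010
101100
3) 111111
001100
000011
010010
111100
4) 011111
111100
100011
010010
111100
5) 011111
111100
100011
000010
000100
6) 011000
111110
100011
000010
000100
7) 010000
100010
101011
000010
000100
8) 010000
101010
110111
001010
000100
9) 010000
111010
001111
011010
000100
10) 010000
111011
001100
011011
000100
11) 010000
111011
001000
010101
000000
12) 010000
101011
110000
000101
000000
13) 010000
101011
111000
011001
001000
14) 010000
101011
111001
011010
001001
15) 010001
101000
111000
011010
001001
16) 010001
101000
111000
011110
000111
17) 010001
101100
110110
011010
000111
18) 010001
101100
110110
011110
001001

15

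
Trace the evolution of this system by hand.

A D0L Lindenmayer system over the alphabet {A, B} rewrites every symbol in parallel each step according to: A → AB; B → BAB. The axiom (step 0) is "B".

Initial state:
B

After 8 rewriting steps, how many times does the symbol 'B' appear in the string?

1597

t=0: B
t=1: BAB
t=2: BABABBAB
t=3: BABABBABABBABBABABBAB
t=4: BABABBABABBABBABABBABABBABBABABBABBABABBABABBABBABABBAB
t=5: BABABBABABBABBABABBABABBABBABABBABBABABBABABBABBABABBABABB…BABBABABBABABBABBABABBABABBABBABABBABBABABBABABBABBABABBAB  (len 144)
t=6: BABABBABABBABBABABBABABBABBABABBABBABABBABABBABBABABBABABB…BABBABABBABABBABBABABBABABBABBABABBABBABABBABABBABBABABBAB  (len 377)
t=7: BABABBABABBABBABABBABABBABBABABBABBABABBABABBABBABABBABABB…BABBABABBABABBABBABABBABABBABBABABBABBABABBABABBABBABABBAB  (len 987)
t=8: BABABBABABBABBABABBABABBABBABABBABBABABBABABBABBABABBABABB…BABBABABBABABBABBABABBABABBABBABABBABBABABBABABBABBABABBAB  (len 2584)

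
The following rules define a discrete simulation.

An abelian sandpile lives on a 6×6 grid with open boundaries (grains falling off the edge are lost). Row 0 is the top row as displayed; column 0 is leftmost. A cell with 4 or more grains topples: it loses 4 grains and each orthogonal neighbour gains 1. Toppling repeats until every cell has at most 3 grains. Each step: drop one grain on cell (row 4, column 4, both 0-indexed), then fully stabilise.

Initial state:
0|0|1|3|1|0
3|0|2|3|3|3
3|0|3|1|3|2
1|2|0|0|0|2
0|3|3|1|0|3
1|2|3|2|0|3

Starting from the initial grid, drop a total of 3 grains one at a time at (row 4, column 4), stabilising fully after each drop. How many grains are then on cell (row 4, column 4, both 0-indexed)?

0) 0|0|1|3|1|0
3|0|2|3|3|3
3|0|3|1|3|2
1|2|0|0|0|2
0|3|3|1|0|3
1|2|3|2|0|3
1) 0|0|1|3|1|0
3|0|2|3|3|3
3|0|3|1|3|2
1|2|0|0|0|2
0|3|3|1|1|3
1|2|3|2|0|3
2) 0|0|1|3|1|0
3|0|2|3|3|3
3|0|3|1|3|2
1|2|0|0|0|2
0|3|3|1|2|3
1|2|3|2|0|3
3) 0|0|1|3|1|0
3|0|2|3|3|3
3|0|3|1|3|2
1|2|0|0|0|2
0|3|3|1|3|3
1|2|3|2|0|3

3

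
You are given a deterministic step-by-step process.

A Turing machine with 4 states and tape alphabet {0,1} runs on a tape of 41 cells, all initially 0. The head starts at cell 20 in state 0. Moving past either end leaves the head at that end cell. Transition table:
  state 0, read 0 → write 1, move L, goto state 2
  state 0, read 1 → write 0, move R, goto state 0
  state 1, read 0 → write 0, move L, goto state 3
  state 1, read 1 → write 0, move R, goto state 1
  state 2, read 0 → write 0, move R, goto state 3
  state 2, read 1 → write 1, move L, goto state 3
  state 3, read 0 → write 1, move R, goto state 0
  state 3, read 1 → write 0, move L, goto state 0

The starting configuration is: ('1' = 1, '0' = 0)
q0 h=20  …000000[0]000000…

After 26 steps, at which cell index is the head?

12

t=0: q0 h=20  …000000[0]000000…
t=1: q2 h=19  …000000[0]100000…
t=2: q3 h=20  …000000[1]000000…
t=3: q0 h=19  …000000[0]000000…
t=4: q2 h=18  …000000[0]100000…
t=5: q3 h=19  …000000[1]000000…
t=6: q0 h=18  …000000[0]000000…
t=7: q2 h=17  …000000[0]100000…
t=8: q3 h=18  …000000[1]000000…
t=9: q0 h=17  …000000[0]000000…
t=10: q2 h=16  …000000[0]100000…
t=11: q3 h=17  …000000[1]000000…
t=12: q0 h=16  …000000[0]000000…
t=13: q2 h=15  …000000[0]100000…
t=14: q3 h=16  …000000[1]000000…
t=15: q0 h=15  …000000[0]000000…
t=16: q2 h=14  …000000[0]100000…
t=17: q3 h=15  …000000[1]000000…
t=18: q0 h=14  …000000[0]000000…
t=19: q2 h=13  …000000[0]100000…
t=20: q3 h=14  …000000[1]000000…
t=21: q0 h=13  …000000[0]000000…
t=22: q2 h=12  …000000[0]100000…
t=23: q3 h=13  …000000[1]000000…
t=24: q0 h=12  …000000[0]000000…
t=25: q2 h=11  …000000[0]100000…
t=26: q3 h=12  …000000[1]000000…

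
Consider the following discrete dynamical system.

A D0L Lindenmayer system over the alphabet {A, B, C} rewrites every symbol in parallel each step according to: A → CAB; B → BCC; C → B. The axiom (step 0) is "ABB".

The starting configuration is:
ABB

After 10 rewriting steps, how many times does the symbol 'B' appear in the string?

t=0: ABB
t=1: CABBCCBCC
t=2: BCABBCCBCCBBBCCBB
t=3: BCCBCABBCCBCCBBBCCBBBCCBCCBCCBBBCCBCC
t=4: BCCBBBCCBCABBCCBCCBBBCCBBBCCBCCBCCBBBCCBCCBCCBBBCCBBBCCBBBCCBCCBCCBBBCCBB
t=5: BCCBBBCCBCCBCCBBBCCBCABBCCBCCBBBCCBBBCCBCCBCCBBBCCBCCBCCBB…CBCCBCCBBBCCBCCBCCBBBCCBCCBCCBBBCCBBBCCBBBCCBCCBCCBBBCCBCC  (len 149)
t=6: BCCBBBCCBCCBCCBBBCCBBBCCBBBCCBCCBCCBBBCCBCABBCCBCCBBBCCBBB…CCBCCBCCBBBCCBCCBCCBBBCCBCCBCCBBBCCBBBCCBBBCCBCCBCCBBBCCBB  (len 297)
t=7: BCCBBBCCBCCBCCBBBCCBBBCCBBBCCBCCBCCBBBCCBCCBCCBBBCCBCCBCCB…CBCCBCCBBBCCBCCBCCBBBCCBCCBCCBBBCCBBBCCBBBCCBCCBCCBBBCCBCC  (len 597)
t=8: BCCBBBCCBCCBCCBBBCCBBBCCBBBCCBCCBCCBBBCCBCCBCCBBBCCBCCBCCB…CCBCCBCCBBBCCBCCBCCBBBCCBCCBCCBBBCCBBBCCBBBCCBCCBCCBBBCCBB  (len 1193)
t=9: BCCBBBCCBCCBCCBBBCCBBBCCBBBCCBCCBCCBBBCCBCCBCCBBBCCBCCBCCB…CBCCBCCBBBCCBCCBCCBBBCCBCCBCCBBBCCBBBCCBBBCCBCCBCCBBBCCBCC  (len 2389)
t=10: BCCBBBCCBCCBCCBBBCCBBBCCBBBCCBCCBCCBBBCCBCCBCCBBBCCBCCBCCB…CCBCCBCCBBBCCBCCBCCBBBCCBCCBCCBBBCCBBBCCBBBCCBCCBCCBBBCCBB  (len 4777)

2389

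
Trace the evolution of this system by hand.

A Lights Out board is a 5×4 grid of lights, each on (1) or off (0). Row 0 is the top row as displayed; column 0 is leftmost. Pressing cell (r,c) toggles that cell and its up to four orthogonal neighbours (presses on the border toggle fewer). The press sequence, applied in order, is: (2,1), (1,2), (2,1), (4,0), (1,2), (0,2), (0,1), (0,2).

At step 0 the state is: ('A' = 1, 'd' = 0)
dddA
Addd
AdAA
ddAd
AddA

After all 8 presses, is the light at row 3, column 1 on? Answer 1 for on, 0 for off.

0

step 0: dddA
Addd
AdAA
ddAd
AddA
step 1: dddA
AAdd
dAdA
dAAd
AddA
step 2: ddAA
AdAA
dAAA
dAAd
AddA
step 3: ddAA
AAAA
AddA
ddAd
AddA
step 4: ddAA
AAAA
AddA
AdAd
dAdA
step 5: dddA
Addd
AdAA
AdAd
dAdA
step 6: dAAd
AdAd
AdAA
AdAd
dAdA
step 7: Addd
AAAd
AdAA
AdAd
dAdA
step 8: AAAA
AAdd
AdAA
AdAd
dAdA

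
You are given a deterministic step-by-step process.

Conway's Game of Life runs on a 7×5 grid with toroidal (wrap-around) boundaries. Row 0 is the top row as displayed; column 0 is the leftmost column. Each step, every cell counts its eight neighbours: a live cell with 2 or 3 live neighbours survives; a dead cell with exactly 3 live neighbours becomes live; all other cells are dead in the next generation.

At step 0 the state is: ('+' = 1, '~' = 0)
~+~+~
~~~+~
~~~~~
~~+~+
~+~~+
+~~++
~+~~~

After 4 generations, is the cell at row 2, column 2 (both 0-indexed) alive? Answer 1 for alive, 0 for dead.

0

gen 0: ~+~+~
~~~+~
~~~~~
~~+~+
~+~~+
+~~++
~+~~~
gen 1: ~~~~~
~~+~~
~~~+~
+~~+~
~++~~
~++++
~+~+~
gen 2: ~~+~~
~~~~~
~~+++
~+~++
~~~~~
~~~~+
++~++
gen 3: +++++
~~+~~
+~+~+
+~~~+
+~~++
~~~++
+++++
gen 4: ~~~~~
~~~~~
+~~~+
~~~~~
~~~~~
~~~~~
~~~~~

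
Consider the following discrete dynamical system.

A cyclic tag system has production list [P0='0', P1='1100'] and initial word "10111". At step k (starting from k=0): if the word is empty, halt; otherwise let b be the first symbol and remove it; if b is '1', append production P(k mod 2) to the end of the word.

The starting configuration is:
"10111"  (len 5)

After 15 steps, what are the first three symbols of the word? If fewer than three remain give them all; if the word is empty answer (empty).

000

[0] "10111"  (len 5)
[1] "01110"  (len 5)
[2] "1110"  (len 4)
[3] "1100"  (len 4)
[4] "1001100"  (len 7)
[5] "0011000"  (len 7)
[6] "011000"  (len 6)
[7] "11000"  (len 5)
[8] "10001100"  (len 8)
[9] "00011000"  (len 8)
[10] "0011000"  (len 7)
[11] "011000"  (len 6)
[12] "11000"  (len 5)
[13] "10000"  (len 5)
[14] "00001100"  (len 8)
[15] "0001100"  (len 7)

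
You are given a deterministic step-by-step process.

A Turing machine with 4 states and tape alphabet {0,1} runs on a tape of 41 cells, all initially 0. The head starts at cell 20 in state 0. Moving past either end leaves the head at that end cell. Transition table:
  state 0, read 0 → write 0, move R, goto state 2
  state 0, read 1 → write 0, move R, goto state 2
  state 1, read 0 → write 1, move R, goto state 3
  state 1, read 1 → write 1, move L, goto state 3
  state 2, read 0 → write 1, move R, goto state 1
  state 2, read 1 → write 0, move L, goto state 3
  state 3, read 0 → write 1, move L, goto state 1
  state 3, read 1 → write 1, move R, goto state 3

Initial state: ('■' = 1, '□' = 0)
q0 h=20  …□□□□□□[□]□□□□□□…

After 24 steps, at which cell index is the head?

26

0) q0 h=20  …□□□□□□[□]□□□□□□…
1) q2 h=21  …□□□□□□[□]□□□□□□…
2) q1 h=22  …□□□□□■[□]□□□□□□…
3) q3 h=23  …□□□□■■[□]□□□□□□…
4) q1 h=22  …□□□□□■[■]■□□□□□…
5) q3 h=21  …□□□□□□[■]■■□□□□…
6) q3 h=22  …□□□□□■[■]■□□□□□…
7) q3 h=23  …□□□□■■[■]□□□□□□…
8) q3 h=24  …□□□■■■[□]□□□□□□…
9) q1 h=23  …□□□□■■[■]■□□□□□…
10) q3 h=22  …□□□□□■[■]■■□□□□…
11) q3 h=23  …□□□□■■[■]■□□□□□…
12) q3 h=24  …□□□■■■[■]□□□□□□…
13) q3 h=25  …□□■■■■[□]□□□□□□…
14) q1 h=24  …□□□■■■[■]■□□□□□…
15) q3 h=23  …□□□□■■[■]■■□□□□…
16) q3 h=24  …□□□■■■[■]■□□□□□…
17) q3 h=25  …□□■■■■[■]□□□□□□…
18) q3 h=26  …□■■■■■[□]□□□□□□…
19) q1 h=25  …□□■■■■[■]■□□□□□…
20) q3 h=24  …□□□■■■[■]■■□□□□…
21) q3 h=25  …□□■■■■[■]■□□□□□…
22) q3 h=26  …□■■■■■[■]□□□□□□…
23) q3 h=27  …■■■■■■[□]□□□□□□…
24) q1 h=26  …□■■■■■[■]■□□□□□…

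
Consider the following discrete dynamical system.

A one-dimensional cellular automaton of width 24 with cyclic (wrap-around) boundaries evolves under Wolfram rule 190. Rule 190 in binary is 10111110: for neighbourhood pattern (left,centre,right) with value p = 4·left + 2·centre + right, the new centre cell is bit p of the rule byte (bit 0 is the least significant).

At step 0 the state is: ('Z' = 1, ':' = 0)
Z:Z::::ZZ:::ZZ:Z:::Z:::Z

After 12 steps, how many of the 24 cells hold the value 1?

t=0: Z:Z::::ZZ:::ZZ:Z:::Z:::Z
t=1: :ZZZ::ZZ:Z:ZZ:ZZZ:ZZZ:ZZ
t=2: ZZZ:ZZZ:ZZZZ:ZZZ:ZZZ:ZZ:
t=3: ZZ:ZZZ:ZZZZ:ZZZ:ZZZ:ZZ:Z
t=4: Z:ZZZ:ZZZZ:ZZZ:ZZZ:ZZ:ZZ
t=5: :ZZZ:ZZZZ:ZZZ:ZZZ:ZZ:ZZZ
t=6: ZZZ:ZZZZ:ZZZ:ZZZ:ZZ:ZZZ:
t=7: ZZ:ZZZZ:ZZZ:ZZZ:ZZ:ZZZ:Z
t=8: Z:ZZZZ:ZZZ:ZZZ:ZZ:ZZZ:ZZ
t=9: :ZZZZ:ZZZ:ZZZ:ZZ:ZZZ:ZZZ
t=10: ZZZZ:ZZZ:ZZZ:ZZ:ZZZ:ZZZ:
t=11: ZZZ:ZZZ:ZZZ:ZZ:ZZZ:ZZZ:Z
t=12: ZZ:ZZZ:ZZZ:ZZ:ZZZ:ZZZ:ZZ

18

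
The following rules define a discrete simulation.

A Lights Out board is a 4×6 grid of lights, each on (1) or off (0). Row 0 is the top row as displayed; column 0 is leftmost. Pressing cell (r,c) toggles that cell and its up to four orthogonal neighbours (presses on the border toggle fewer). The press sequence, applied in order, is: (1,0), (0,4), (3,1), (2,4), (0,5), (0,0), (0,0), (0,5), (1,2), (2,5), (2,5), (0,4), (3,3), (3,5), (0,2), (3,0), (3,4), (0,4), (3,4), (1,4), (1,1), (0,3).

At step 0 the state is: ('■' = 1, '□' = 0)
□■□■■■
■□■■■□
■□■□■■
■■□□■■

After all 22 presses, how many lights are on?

k=0  □■□■■■
■□■■■□
■□■□■■
■■□□■■
k=1  ■■□■■■
□■■■■□
□□■□■■
■■□□■■
k=2  ■■□□□□
□■■■□□
□□■□■■
■■□□■■
k=3  ■■□□□□
□■■■□□
□■■□■■
□□■□■■
k=4  ■■□□□□
□■■■■□
□■■■□□
□□■□□■
k=5  ■■□□■■
□■■■■■
□■■■□□
□□■□□■
k=6  □□□□■■
■■■■■■
□■■■□□
□□■□□■
k=7  ■■□□■■
□■■■■■
□■■■□□
□□■□□■
k=8  ■■□□□□
□■■■■□
□■■■□□
□□■□□■
k=9  ■■■□□□
□□□□■□
□■□■□□
□□■□□■
k=10  ■■■□□□
□□□□■■
□■□■■■
□□■□□□
k=11  ■■■□□□
□□□□■□
□■□■□□
□□■□□■
k=12  ■■■■■■
□□□□□□
□■□■□□
□□■□□■
k=13  ■■■■■■
□□□□□□
□■□□□□
□□□■■■
k=14  ■■■■■■
□□□□□□
□■□□□■
□□□■□□
k=15  ■□□□■■
□□■□□□
□■□□□■
□□□■□□
k=16  ■□□□■■
□□■□□□
■■□□□■
■■□■□□
k=17  ■□□□■■
□□■□□□
■■□□■■
■■□□■■
k=18  ■□□■□□
□□■□■□
■■□□■■
■■□□■■
k=19  ■□□■□□
□□■□■□
■■□□□■
■■□■□□
k=20  ■□□■■□
□□■■□■
■■□□■■
■■□■□□
k=21  ■■□■■□
■■□■□■
■□□□■■
■■□■□□
k=22  ■■■□□□
■■□□□■
■□□□■■
■■□■□□

12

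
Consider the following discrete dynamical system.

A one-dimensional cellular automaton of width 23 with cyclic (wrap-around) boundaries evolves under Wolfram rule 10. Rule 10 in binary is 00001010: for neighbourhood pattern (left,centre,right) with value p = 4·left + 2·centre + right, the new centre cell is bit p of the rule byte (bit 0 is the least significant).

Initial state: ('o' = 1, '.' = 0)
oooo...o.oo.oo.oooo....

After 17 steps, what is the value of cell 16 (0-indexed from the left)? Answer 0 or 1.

step 0: oooo...o.oo.oo.oooo....
step 1: o.....o..o..o..o......o
step 2: .....o..o..o..o......oo
step 3: ....o..o..o..o......oo.
step 4: ...o..o..o..o......oo..
step 5: ..o..o..o..o......oo...
step 6: .o..o..o..o......oo....
step 7: o..o..o..o......oo.....
step 8: ..o..o..o......oo.....o
step 9: .o..o..o......oo.....o.
step 10: o..o..o......oo.....o..
step 11: ..o..o......oo.....o..o
step 12: .o..o......oo.....o..o.
step 13: o..o......oo.....o..o..
step 14: ..o......oo.....o..o..o
step 15: .o......oo.....o..o..o.
step 16: o......oo.....o..o..o..
step 17: ......oo.....o..o..o..o

1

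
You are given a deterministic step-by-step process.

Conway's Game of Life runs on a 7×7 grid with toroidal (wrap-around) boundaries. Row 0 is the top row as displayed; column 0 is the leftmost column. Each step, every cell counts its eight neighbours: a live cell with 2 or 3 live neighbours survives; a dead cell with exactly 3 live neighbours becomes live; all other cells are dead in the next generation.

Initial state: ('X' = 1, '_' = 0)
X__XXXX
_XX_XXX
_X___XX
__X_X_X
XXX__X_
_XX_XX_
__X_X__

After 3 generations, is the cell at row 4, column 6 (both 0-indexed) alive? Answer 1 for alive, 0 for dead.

gen 0: X__XXXX
_XX_XXX
_X___XX
__X_X_X
XXX__X_
_XX_XX_
__X_X__
gen 1: X______
_XX____
_X_____
__XXX__
X______
X___XXX
X_X____
gen 2: X_X____
XXX____
_X_____
_XXX___
XX_____
X____X_
X____X_
gen 3: X_X____
X_X____
___X___
_______
X_____X
X______
X______

1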